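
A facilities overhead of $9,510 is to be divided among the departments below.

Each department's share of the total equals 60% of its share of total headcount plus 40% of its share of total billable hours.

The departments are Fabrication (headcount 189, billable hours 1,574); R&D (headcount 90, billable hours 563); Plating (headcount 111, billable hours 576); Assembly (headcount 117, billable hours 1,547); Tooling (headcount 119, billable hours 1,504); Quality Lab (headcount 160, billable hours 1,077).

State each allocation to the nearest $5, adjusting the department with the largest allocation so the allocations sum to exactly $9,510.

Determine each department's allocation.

Fabrication: $2,250 | R&D: $965 | Plating: $1,125 | Assembly: $1,710 | Tooling: $1,700 | Quality Lab: $1,760

Headcount total 786; billable hours total 6,841.
Combined weights (60% headcount + 40% billable hours): Fabrication 0.2363; R&D 0.1016; Plating 0.1184; Assembly 0.1798; Tooling 0.1788; Quality Lab 0.1851.
Unrounded shares: Fabrication 2,247.29; R&D 966.42; Plating 1,126.10; Assembly 1,709.59; Tooling 1,700.20; Quality Lab 1,760.40.
At nearest $5: Fabrication $2,245; R&D $965; Plating $1,125; Assembly $1,710; Tooling $1,700; Quality Lab $1,760. Sum = $9,505.
Difference $9,510 − $9,505 = +$5 applied to largest allocation (Fabrication): Fabrication becomes $2,250.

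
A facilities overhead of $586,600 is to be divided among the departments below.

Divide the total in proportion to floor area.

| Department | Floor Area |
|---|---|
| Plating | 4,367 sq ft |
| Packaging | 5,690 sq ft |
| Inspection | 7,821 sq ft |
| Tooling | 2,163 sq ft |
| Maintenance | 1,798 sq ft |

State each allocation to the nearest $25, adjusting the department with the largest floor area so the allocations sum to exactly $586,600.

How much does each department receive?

Sum of floor area: 4,367 + 5,690 + 7,821 + 2,163 + 1,798 = 21,839.
Raw shares: Plating 117,298.51; Packaging 152,834.56; Inspection 210,073.66; Tooling 58,098.62; Maintenance 48,294.65.
Rounded to nearest $25: Plating $117,300; Packaging $152,825; Inspection $210,075; Tooling $58,100; Maintenance $48,300. Sum = $586,600.
No rounding difference to absorb.

Plating: $117,300 · Packaging: $152,825 · Inspection: $210,075 · Tooling: $58,100 · Maintenance: $48,300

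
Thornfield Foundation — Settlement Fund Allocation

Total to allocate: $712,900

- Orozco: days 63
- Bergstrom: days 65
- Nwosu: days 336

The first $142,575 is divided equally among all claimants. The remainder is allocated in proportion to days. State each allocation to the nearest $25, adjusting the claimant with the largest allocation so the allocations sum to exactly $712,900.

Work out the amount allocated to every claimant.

Orozco: $124,950 | Bergstrom: $127,425 | Nwosu: $460,525

Equal tier: $142,575 ÷ 3 = $47,525 apiece.
Remainder $570,325 by days (total 464): Orozco 77,436.37 → $77,425; Bergstrom 79,894.67 → $79,900; Nwosu 412,993.97 → $413,000.
Totals: Orozco $47,525 + $77,425 = $124,950; Bergstrom $47,525 + $79,900 = $127,425; Nwosu $47,525 + $413,000 = $460,525.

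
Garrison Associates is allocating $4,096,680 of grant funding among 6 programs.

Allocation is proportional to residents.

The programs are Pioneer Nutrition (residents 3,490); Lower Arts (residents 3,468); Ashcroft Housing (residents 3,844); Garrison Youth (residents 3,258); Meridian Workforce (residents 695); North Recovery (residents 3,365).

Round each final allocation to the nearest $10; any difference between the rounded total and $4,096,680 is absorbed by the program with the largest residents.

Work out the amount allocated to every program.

Residents total: 3,490 + 3,468 + 3,844 + 3,258 + 695 + 3,365 = 18,120.
Proportional shares: Pioneer Nutrition 789,040.46; Lower Arts 784,066.57; Ashcroft Housing 869,074.94; Garrison Youth 736,588.49; Meridian Workforce 157,129.83; North Recovery 760,779.70.
At nearest $10: Pioneer Nutrition $789,040; Lower Arts $784,070; Ashcroft Housing $869,070; Garrison Youth $736,590; Meridian Workforce $157,130; North Recovery $760,780. Sum = $4,096,680.
Sum already equals the total — no adjustment.

Pioneer Nutrition: $789,040; Lower Arts: $784,070; Ashcroft Housing: $869,070; Garrison Youth: $736,590; Meridian Workforce: $157,130; North Recovery: $760,780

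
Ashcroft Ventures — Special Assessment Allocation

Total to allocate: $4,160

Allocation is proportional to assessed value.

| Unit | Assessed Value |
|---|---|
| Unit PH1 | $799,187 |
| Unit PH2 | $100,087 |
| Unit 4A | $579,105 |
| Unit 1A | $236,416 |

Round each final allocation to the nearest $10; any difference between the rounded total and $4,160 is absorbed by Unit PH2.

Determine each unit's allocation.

Combined assessed value = 1,714,795.
Proportional shares: Unit PH1 799,187/1,714,795 × $4,160 = 1,938.78; Unit PH2 100,087/1,714,795 × $4,160 = 242.81; Unit 4A 579,105/1,714,795 × $4,160 = 1,404.88; Unit 1A 236,416/1,714,795 × $4,160 = 573.53.
At nearest $10: Unit PH1 $1,940; Unit PH2 $240; Unit 4A $1,400; Unit 1A $570. Sum = $4,150.
Difference $4,160 − $4,150 = +$10 applied to Unit PH2: Unit PH2 becomes $250.

Unit PH1: $1,940 · Unit PH2: $250 · Unit 4A: $1,400 · Unit 1A: $570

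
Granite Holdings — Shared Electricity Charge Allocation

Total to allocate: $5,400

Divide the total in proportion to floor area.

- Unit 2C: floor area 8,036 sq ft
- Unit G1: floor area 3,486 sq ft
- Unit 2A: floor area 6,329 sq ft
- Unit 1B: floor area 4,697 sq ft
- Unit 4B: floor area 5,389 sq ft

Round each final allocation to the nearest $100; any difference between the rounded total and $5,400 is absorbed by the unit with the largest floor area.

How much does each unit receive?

Sum of floor area: 8,036 + 3,486 + 6,329 + 4,697 + 5,389 = 27,937.
Pro-rata amounts: Unit 2C 1,553.29; Unit G1 673.82; Unit 2A 1,223.35; Unit 1B 907.89; Unit 4B 1,041.65.
Rounded to nearest $100: Unit 2C $1,600; Unit G1 $700; Unit 2A $1,200; Unit 1B $900; Unit 4B $1,000. Sum = $5,400.
Rounded total matches; no reconciliation needed.

Unit 2C: $1,600 · Unit G1: $700 · Unit 2A: $1,200 · Unit 1B: $900 · Unit 4B: $1,000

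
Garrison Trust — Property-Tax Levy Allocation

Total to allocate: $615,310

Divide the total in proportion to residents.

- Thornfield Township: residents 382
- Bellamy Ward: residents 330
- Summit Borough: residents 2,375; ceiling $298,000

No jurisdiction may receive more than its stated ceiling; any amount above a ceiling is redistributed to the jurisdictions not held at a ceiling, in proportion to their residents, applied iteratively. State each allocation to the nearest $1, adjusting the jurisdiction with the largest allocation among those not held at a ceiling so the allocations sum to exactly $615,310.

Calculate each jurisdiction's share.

Sum of residents: 3,087.
Unconstrained shares: Thornfield Township 76,141.37; Bellamy Ward 65,776.58; Summit Borough 473,392.05.
Capped: Summit Borough ($298,000); remaining pool $317,310 reallocated over remaining residents 712.
Redistributed shares: Thornfield Township 170,242.16 → $170,242; Bellamy Ward 147,067.84 → $147,068.

Thornfield Township: $170,242 | Bellamy Ward: $147,068 | Summit Borough: $298,000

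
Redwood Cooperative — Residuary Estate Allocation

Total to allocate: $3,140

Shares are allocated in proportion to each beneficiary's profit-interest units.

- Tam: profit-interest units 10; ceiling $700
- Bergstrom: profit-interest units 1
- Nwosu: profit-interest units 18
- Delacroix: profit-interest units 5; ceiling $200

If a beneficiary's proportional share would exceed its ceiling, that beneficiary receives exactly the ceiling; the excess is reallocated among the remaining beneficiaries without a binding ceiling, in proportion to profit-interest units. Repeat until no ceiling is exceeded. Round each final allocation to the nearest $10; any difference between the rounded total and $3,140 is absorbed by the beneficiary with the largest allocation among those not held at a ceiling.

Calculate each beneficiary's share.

Tam: $700; Bergstrom: $120; Nwosu: $2,120; Delacroix: $200

Total profit-interest units = 34.
Pro-rata shares before constraints: Tam 923.53; Bergstrom 92.35; Nwosu 1,662.35; Delacroix 461.76.
Capped: Tam ($700), Delacroix ($200); residual $2,240 reallocated over remaining profit-interest units 19.
Shares after redistribution: Bergstrom 117.89 → $120; Nwosu 2,122.11 → $2,120.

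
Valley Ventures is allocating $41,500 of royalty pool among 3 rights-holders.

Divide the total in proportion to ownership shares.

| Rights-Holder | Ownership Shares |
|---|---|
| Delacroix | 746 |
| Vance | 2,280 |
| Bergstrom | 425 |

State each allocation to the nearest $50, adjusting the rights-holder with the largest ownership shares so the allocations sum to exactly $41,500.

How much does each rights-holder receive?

Sum of ownership shares: 3,451.
Pro-rata amounts: Delacroix 746/3,451 × $41,500 = 8,971.02; Vance 2,280/3,451 × $41,500 = 27,418.14; Bergstrom 425/3,451 × $41,500 = 5,110.84.
At nearest $50: Delacroix $8,950; Vance $27,400; Bergstrom $5,100. Sum = $41,450.
Difference $41,500 − $41,450 = +$50 applied to largest ownership shares (Vance): Vance becomes $27,450.

Delacroix: $8,950; Vance: $27,450; Bergstrom: $5,100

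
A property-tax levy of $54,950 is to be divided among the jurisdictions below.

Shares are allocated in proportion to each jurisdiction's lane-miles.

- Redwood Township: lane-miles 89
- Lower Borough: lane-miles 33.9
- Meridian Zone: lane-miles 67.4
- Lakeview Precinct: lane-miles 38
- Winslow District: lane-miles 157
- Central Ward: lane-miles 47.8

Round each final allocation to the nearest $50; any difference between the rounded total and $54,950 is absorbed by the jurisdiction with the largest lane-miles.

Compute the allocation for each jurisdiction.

Redwood Township: $11,300 | Lower Borough: $4,300 | Meridian Zone: $8,550 | Lakeview Precinct: $4,800 | Winslow District: $19,950 | Central Ward: $6,050

Lane-miles total: 89 + 33.9 + 67.4 + 38 + 157 + 47.8 = 433.1.
Pro-rata amounts: Redwood Township 11,291.96; Lower Borough 4,301.10; Meridian Zone 8,551.44; Lakeview Precinct 4,821.29; Winslow District 19,919.53; Central Ward 6,064.67.
At nearest $50: Redwood Township $11,300; Lower Borough $4,300; Meridian Zone $8,550; Lakeview Precinct $4,800; Winslow District $19,900; Central Ward $6,050. Sum = $54,900.
Difference $54,950 − $54,900 = +$50 applied to largest lane-miles (Winslow District): Winslow District becomes $19,950.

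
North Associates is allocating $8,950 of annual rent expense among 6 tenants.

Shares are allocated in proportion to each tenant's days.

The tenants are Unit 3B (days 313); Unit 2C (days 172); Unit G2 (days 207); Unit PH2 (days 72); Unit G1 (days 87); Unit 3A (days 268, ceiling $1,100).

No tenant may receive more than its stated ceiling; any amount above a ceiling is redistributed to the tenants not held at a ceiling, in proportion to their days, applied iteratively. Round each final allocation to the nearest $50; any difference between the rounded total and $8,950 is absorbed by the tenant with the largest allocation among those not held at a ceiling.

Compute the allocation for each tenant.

Unit 3B: $2,900; Unit 2C: $1,600; Unit G2: $1,900; Unit PH2: $650; Unit G1: $800; Unit 3A: $1,100

Combined days = 1,119.
Unconstrained shares: Unit 3B 2,503.44; Unit 2C 1,375.69; Unit G2 1,655.63; Unit PH2 575.87; Unit G1 695.84; Unit 3A 2,143.52.
Cap binds for Unit 3A ($1,100); balance $7,850 reallocated over remaining days 851.
Shares after redistribution: Unit 3B 2,887.25 → $2,900; Unit 2C 1,586.60 → $1,600; Unit G2 1,909.46 → $1,900; Unit PH2 664.16 → $650; Unit G1 802.53 → $800.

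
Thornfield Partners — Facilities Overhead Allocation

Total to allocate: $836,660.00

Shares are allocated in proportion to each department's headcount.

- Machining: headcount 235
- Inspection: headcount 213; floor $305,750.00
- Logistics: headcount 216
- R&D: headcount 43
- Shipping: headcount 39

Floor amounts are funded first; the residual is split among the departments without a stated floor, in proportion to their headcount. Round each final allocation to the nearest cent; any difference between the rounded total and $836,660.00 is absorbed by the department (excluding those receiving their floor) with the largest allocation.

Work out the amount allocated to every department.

Guaranteed amounts: Inspection $305,750.00. Balance $530,910.00.
Balance split over remaining headcount 533: Machining 234,078.5178 → $234,078.52; Logistics 215,153.0206 → $215,153.02; R&D 42,831.3884 → $42,831.39; Shipping 38,847.0732 → $38,847.07.

Machining: $234,078.52 | Inspection: $305,750.00 | Logistics: $215,153.02 | R&D: $42,831.39 | Shipping: $38,847.07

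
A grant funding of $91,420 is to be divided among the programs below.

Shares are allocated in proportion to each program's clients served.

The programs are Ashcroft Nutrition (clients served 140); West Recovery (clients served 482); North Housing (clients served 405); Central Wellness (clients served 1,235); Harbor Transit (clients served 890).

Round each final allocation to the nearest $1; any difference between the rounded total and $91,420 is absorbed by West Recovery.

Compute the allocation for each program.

Ashcroft Nutrition: $4,061; West Recovery: $13,979; North Housing: $11,747; Central Wellness: $35,820; Harbor Transit: $25,813

Total clients served = 3,152.
Raw shares: Ashcroft Nutrition 140/3,152 × $91,420 = 4,060.53; West Recovery 482/3,152 × $91,420 = 13,979.84; North Housing 405/3,152 × $91,420 = 11,746.54; Central Wellness 1,235/3,152 × $91,420 = 35,819.70; Harbor Transit 890/3,152 × $91,420 = 25,813.39.
At nearest $1: Ashcroft Nutrition $4,061; West Recovery $13,980; North Housing $11,747; Central Wellness $35,820; Harbor Transit $25,813. Sum = $91,421.
Difference $91,420 − $91,421 = −$1 applied to West Recovery: West Recovery becomes $13,979.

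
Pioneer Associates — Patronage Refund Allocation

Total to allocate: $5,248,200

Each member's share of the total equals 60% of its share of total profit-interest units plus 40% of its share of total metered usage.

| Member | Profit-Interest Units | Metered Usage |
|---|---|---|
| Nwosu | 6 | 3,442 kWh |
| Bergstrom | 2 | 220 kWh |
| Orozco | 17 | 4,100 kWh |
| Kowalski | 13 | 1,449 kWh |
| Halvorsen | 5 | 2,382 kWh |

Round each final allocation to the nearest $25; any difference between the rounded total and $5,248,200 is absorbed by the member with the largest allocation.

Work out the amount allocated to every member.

Nwosu: $1,062,675 · Bergstrom: $186,300 · Orozco: $1,987,350 · Kowalski: $1,214,375 · Halvorsen: $797,500

Totals — profit-interest units 43, metered usage 11,593.
Blended shares (60% profit-interest units + 40% metered usage): Nwosu 0.2025; Bergstrom 0.0355; Orozco 0.3787; Kowalski 0.2314; Halvorsen 0.1520.
Proportional shares: Nwosu 1,062,667.35; Bergstrom 186,299.37; Orozco 1,987,356.78; Kowalski 1,214,386.43; Halvorsen 797,490.07.
At nearest $25: Nwosu $1,062,675; Bergstrom $186,300; Orozco $1,987,350; Kowalski $1,214,375; Halvorsen $797,500. Sum = $5,248,200.
Sum already equals the total — no adjustment.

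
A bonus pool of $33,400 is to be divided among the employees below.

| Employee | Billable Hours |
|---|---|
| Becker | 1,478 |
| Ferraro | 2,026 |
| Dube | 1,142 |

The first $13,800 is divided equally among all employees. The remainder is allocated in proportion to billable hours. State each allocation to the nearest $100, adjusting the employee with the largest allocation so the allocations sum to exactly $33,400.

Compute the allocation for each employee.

Becker: $10,800 · Ferraro: $13,200 · Dube: $9,400

$13,800 shared equally gives $4,600 per employee.
Remainder $19,600 by billable hours (total 4,646): Becker 6,235.21 → $6,200; Ferraro 8,547.05 → $8,500; Dube 4,817.74 → $4,800.
Rounding difference +$100 on remainder applied to Ferraro.
Totals: Becker $4,600 + $6,200 = $10,800; Ferraro $4,600 + $8,600 = $13,200; Dube $4,600 + $4,800 = $9,400.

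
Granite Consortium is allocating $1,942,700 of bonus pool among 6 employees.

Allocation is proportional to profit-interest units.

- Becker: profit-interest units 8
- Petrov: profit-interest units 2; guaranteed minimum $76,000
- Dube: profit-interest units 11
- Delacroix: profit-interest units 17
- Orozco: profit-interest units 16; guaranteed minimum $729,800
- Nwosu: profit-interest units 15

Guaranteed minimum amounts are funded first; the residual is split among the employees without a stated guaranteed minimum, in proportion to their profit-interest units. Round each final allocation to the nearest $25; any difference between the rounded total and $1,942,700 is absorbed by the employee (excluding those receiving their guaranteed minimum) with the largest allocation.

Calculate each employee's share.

Becker: $178,325 · Petrov: $76,000 · Dube: $245,225 · Delacroix: $378,975 · Orozco: $729,800 · Nwosu: $334,375

Fund the minimums — Petrov $76,000; Orozco $729,800. Residual $1,136,900.
Residual split over remaining profit-interest units 51: Becker 178,337.25 → $178,325; Dube 245,213.73 → $245,225; Delacroix 378,966.67 → $378,975; Nwosu 334,382.35 → $334,375.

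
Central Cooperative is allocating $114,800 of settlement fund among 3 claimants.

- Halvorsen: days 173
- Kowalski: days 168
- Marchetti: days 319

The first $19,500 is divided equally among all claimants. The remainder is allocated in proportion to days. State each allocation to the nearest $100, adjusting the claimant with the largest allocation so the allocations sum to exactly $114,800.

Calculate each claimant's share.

Halvorsen: $31,500 | Kowalski: $30,800 | Marchetti: $52,500

First tranche $19,500 split equally: $6,500 each.
Remainder $95,300 by days (total 660): Halvorsen 24,980.15 → $25,000; Kowalski 24,258.18 → $24,300; Marchetti 46,061.67 → $46,100.
Rounding difference −$100 on remainder applied to Marchetti.
Totals: Halvorsen $6,500 + $25,000 = $31,500; Kowalski $6,500 + $24,300 = $30,800; Marchetti $6,500 + $46,000 = $52,500.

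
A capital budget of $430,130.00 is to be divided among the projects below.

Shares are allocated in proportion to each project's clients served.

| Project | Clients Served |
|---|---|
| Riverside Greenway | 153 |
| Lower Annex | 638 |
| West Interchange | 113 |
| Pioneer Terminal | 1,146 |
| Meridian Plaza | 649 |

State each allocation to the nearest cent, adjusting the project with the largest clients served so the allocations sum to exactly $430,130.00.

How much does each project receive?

Clients served total: 153 + 638 + 113 + 1,146 + 649 = 2,699.
Unrounded shares: Riverside Greenway 24,383.0641; Lower Annex 101,675.7836; West Interchange 18,008.4068; Pioneer Terminal 182,633.9311; Meridian Plaza 103,428.8144.
At nearest cent: Riverside Greenway $24,383.06; Lower Annex $101,675.78; West Interchange $18,008.41; Pioneer Terminal $182,633.93; Meridian Plaza $103,428.81. Sum = $430,129.99.
Difference $430,130.00 − $430,129.99 = +$0.01 applied to largest clients served (Pioneer Terminal): Pioneer Terminal becomes $182,633.94.

Riverside Greenway: $24,383.06; Lower Annex: $101,675.78; West Interchange: $18,008.41; Pioneer Terminal: $182,633.94; Meridian Plaza: $103,428.81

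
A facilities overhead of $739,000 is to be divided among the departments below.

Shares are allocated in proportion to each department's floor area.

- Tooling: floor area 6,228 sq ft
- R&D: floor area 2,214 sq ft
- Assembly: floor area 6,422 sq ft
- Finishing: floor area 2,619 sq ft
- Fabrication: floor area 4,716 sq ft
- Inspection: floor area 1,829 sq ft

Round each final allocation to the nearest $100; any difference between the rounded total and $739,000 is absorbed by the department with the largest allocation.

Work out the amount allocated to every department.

Total floor area = 24,028.
Unrounded shares: Tooling 6,228/24,028 × $739,000 = 191,547.03; R&D 2,214/24,028 × $739,000 = 68,093.31; Assembly 6,422/24,028 × $739,000 = 197,513.65; Finishing 2,619/24,028 × $739,000 = 80,549.40; Fabrication 4,716/24,028 × $739,000 = 145,044.28; Inspection 1,829/24,028 × $739,000 = 56,252.33.
At nearest $100: Tooling $191,500; R&D $68,100; Assembly $197,500; Finishing $80,500; Fabrication $145,000; Inspection $56,300. Sum = $738,900.
Difference $739,000 − $738,900 = +$100 applied to largest allocation (Assembly): Assembly becomes $197,600.

Tooling: $191,500 | R&D: $68,100 | Assembly: $197,600 | Finishing: $80,500 | Fabrication: $145,000 | Inspection: $56,300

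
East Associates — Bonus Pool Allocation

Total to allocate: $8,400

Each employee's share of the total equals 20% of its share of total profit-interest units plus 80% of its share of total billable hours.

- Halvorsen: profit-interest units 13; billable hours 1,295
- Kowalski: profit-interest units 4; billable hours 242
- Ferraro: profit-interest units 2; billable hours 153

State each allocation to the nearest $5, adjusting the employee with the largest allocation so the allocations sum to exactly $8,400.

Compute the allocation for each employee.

Halvorsen: $6,300 · Kowalski: $1,315 · Ferraro: $785

Profit-interest units total 19; billable hours total 1,690.
Combined weights (20% profit-interest units + 80% billable hours): Halvorsen 0.7499; Kowalski 0.1567; Ferraro 0.0935.
Unrounded shares: Halvorsen 6,298.82; Kowalski 1,315.96; Ferraro 785.22.
Rounded to nearest $5: Halvorsen $6,300; Kowalski $1,315; Ferraro $785. Sum = $8,400.
Rounded total matches; no reconciliation needed.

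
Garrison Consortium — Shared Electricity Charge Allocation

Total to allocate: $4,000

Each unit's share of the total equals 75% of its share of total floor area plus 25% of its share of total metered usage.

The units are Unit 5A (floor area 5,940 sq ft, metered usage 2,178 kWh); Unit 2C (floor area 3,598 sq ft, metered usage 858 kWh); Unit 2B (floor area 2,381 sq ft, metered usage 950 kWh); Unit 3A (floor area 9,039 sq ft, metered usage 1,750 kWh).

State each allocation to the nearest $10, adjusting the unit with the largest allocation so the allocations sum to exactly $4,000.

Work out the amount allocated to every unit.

Totals — floor area 20,958, metered usage 5,736.
Combined weights (75% floor area + 25% metered usage): Unit 5A 0.3075; Unit 2C 0.1662; Unit 2B 0.1266; Unit 3A 0.3997.
Proportional shares: Unit 5A 1,229.98; Unit 2C 664.61; Unit 2B 506.45; Unit 3A 1,598.96.
After rounding ($10): Unit 5A $1,230; Unit 2C $660; Unit 2B $510; Unit 3A $1,600. Sum = $4,000.
No rounding difference to absorb.

Unit 5A: $1,230 · Unit 2C: $660 · Unit 2B: $510 · Unit 3A: $1,600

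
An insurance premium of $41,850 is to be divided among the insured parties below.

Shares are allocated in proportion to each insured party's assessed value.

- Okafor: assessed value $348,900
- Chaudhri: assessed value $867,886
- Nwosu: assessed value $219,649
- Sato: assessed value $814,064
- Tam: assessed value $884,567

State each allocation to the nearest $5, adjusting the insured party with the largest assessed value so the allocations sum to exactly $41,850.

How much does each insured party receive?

Sum of assessed value: 3,135,066.
Raw shares: Okafor 348,900/3,135,066 × $41,850 = 4,657.47; Chaudhri 867,886/3,135,066 × $41,850 = 11,585.41; Nwosu 219,649/3,135,066 × $41,850 = 2,932.09; Sato 814,064/3,135,066 × $41,850 = 10,866.94; Tam 884,567/3,135,066 × $41,850 = 11,808.09.
At nearest $5: Okafor $4,655; Chaudhri $11,585; Nwosu $2,930; Sato $10,865; Tam $11,810. Sum = $41,845.
Difference $41,850 − $41,845 = +$5 applied to largest assessed value (Tam): Tam becomes $11,815.

Okafor: $4,655 · Chaudhri: $11,585 · Nwosu: $2,930 · Sato: $10,865 · Tam: $11,815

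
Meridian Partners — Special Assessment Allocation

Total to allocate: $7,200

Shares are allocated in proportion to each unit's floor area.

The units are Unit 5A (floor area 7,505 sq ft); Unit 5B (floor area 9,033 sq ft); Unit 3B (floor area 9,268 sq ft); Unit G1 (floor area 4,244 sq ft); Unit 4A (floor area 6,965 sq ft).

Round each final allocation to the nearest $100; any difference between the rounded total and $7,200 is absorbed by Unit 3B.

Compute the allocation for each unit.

Unit 5A: $1,500 | Unit 5B: $1,800 | Unit 3B: $1,700 | Unit G1: $800 | Unit 4A: $1,400

Floor area total: 37,015.
Pro-rata amounts: Unit 5A 7,505/37,015 × $7,200 = 1,459.84; Unit 5B 9,033/37,015 × $7,200 = 1,757.06; Unit 3B 9,268/37,015 × $7,200 = 1,802.77; Unit G1 4,244/37,015 × $7,200 = 825.52; Unit 4A 6,965/37,015 × $7,200 = 1,354.80.
At nearest $100: Unit 5A $1,500; Unit 5B $1,800; Unit 3B $1,800; Unit G1 $800; Unit 4A $1,400. Sum = $7,300.
Difference $7,200 − $7,300 = −$100 applied to Unit 3B: Unit 3B becomes $1,700.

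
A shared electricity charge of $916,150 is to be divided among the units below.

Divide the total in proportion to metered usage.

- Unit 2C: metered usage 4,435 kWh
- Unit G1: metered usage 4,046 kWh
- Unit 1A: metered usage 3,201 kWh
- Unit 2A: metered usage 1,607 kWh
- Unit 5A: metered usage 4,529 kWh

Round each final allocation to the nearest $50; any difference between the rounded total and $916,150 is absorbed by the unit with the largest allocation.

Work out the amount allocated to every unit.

Sum of metered usage: 17,818.
Pro-rata amounts: Unit 2C 4,435/17,818 × $916,150 = 228,034.87; Unit G1 4,046/17,818 × $916,150 = 208,033.61; Unit 1A 3,201/17,818 × $916,150 = 164,586.16; Unit 2A 1,607/17,818 × $916,150 = 82,627.29; Unit 5A 4,529/17,818 × $916,150 = 232,868.07.
At nearest $50: Unit 2C $228,050; Unit G1 $208,050; Unit 1A $164,600; Unit 2A $82,650; Unit 5A $232,850. Sum = $916,200.
Difference $916,150 − $916,200 = −$50 applied to largest allocation (Unit 5A): Unit 5A becomes $232,800.

Unit 2C: $228,050; Unit G1: $208,050; Unit 1A: $164,600; Unit 2A: $82,650; Unit 5A: $232,800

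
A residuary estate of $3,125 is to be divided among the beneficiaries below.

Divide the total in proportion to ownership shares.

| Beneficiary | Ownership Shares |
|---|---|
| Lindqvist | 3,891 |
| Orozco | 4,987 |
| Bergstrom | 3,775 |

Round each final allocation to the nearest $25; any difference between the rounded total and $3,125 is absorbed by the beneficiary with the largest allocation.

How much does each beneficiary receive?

Lindqvist: $950 · Orozco: $1,250 · Bergstrom: $925

Sum of ownership shares: 12,653.
Pro-rata amounts: Lindqvist 3,891/12,653 × $3,125 = 960.99; Orozco 4,987/12,653 × $3,125 = 1,231.67; Bergstrom 3,775/12,653 × $3,125 = 932.34.
After rounding ($25): Lindqvist $950; Orozco $1,225; Bergstrom $925. Sum = $3,100.
Difference $3,125 − $3,100 = +$25 applied to largest allocation (Orozco): Orozco becomes $1,250.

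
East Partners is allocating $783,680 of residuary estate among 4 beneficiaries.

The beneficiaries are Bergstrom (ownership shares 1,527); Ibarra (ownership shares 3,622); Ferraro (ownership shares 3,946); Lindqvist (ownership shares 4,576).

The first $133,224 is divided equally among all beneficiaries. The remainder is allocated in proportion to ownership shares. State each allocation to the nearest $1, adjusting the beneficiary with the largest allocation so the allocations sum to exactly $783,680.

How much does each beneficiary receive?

$133,224 shared equally gives $33,306 per beneficiary.
Remainder $650,456 by ownership shares (total 13,671): Bergstrom 72,653.52 → $72,654; Ibarra 172,332.06 → $172,332; Ferraro 187,747.74 → $187,748; Lindqvist 217,722.67 → $217,723.
Rounding difference −$1 on remainder applied to Lindqvist.
Totals: Bergstrom $33,306 + $72,654 = $105,960; Ibarra $33,306 + $172,332 = $205,638; Ferraro $33,306 + $187,748 = $221,054; Lindqvist $33,306 + $217,722 = $251,028.

Bergstrom: $105,960; Ibarra: $205,638; Ferraro: $221,054; Lindqvist: $251,028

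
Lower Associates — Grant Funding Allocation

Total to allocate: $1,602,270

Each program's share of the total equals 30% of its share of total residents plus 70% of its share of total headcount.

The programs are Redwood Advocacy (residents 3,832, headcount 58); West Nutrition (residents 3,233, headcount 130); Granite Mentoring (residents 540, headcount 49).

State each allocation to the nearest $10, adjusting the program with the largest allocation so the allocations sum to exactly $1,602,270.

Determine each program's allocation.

Redwood Advocacy: $516,690 | West Nutrition: $819,560 | Granite Mentoring: $266,020

Residents total 7,605; headcount total 237.
Composite weights (30% residents + 70% headcount): Redwood Advocacy 0.3225; West Nutrition 0.5115; Granite Mentoring 0.1660.
Unrounded shares: Redwood Advocacy 516,686.77; West Nutrition 819,562.33; Granite Mentoring 266,020.90.
At nearest $10: Redwood Advocacy $516,690; West Nutrition $819,560; Granite Mentoring $266,020. Sum = $1,602,270.
Rounded total matches; no reconciliation needed.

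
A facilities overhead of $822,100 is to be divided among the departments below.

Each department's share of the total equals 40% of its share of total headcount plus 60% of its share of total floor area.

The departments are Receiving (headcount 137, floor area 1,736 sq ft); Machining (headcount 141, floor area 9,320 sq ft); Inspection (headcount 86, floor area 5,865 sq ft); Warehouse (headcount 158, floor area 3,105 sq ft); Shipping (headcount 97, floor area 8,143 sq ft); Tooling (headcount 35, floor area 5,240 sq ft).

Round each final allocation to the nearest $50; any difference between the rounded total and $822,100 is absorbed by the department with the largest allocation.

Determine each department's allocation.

Totals — headcount 654, floor area 33,409.
Blended shares (40% headcount + 60% floor area): Receiving 0.1150; Machining 0.2536; Inspection 0.1579; Warehouse 0.1524; Shipping 0.2056; Tooling 0.1155.
Raw shares: Receiving 94,516.24; Machining 208,499.83; Inspection 129,834.49; Warehouse 125,287.63; Shipping 168,998.48; Tooling 94,963.32.
Rounded to nearest $50: Receiving $94,500; Machining $208,500; Inspection $129,850; Warehouse $125,300; Shipping $169,000; Tooling $94,950. Sum = $822,100.
Sum already equals the total — no adjustment.

Receiving: $94,500 | Machining: $208,500 | Inspection: $129,850 | Warehouse: $125,300 | Shipping: $169,000 | Tooling: $94,950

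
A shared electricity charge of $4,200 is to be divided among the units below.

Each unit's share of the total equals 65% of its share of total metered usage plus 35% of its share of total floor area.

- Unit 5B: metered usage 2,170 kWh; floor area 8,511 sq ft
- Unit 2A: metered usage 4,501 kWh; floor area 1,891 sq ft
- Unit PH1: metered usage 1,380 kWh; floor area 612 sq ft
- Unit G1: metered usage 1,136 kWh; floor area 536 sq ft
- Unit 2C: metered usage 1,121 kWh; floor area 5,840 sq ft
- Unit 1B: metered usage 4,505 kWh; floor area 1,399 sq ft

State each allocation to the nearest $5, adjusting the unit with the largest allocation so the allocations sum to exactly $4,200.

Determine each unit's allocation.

Totals — metered usage 14,813, floor area 18,789.
Blended shares (65% metered usage + 35% floor area): Unit 5B 0.2538; Unit 2A 0.2327; Unit PH1 0.0720; Unit G1 0.0598; Unit 2C 0.1580; Unit 1B 0.2237.
Proportional shares: Unit 5B 1,065.80; Unit 2A 977.47; Unit PH1 302.21; Unit G1 251.30; Unit 2C 663.50; Unit 1B 939.71.
After rounding ($5): Unit 5B $1,065; Unit 2A $975; Unit PH1 $300; Unit G1 $250; Unit 2C $665; Unit 1B $940. Sum = $4,195.
Difference $4,200 − $4,195 = +$5 applied to largest allocation (Unit 5B): Unit 5B becomes $1,070.

Unit 5B: $1,070; Unit 2A: $975; Unit PH1: $300; Unit G1: $250; Unit 2C: $665; Unit 1B: $940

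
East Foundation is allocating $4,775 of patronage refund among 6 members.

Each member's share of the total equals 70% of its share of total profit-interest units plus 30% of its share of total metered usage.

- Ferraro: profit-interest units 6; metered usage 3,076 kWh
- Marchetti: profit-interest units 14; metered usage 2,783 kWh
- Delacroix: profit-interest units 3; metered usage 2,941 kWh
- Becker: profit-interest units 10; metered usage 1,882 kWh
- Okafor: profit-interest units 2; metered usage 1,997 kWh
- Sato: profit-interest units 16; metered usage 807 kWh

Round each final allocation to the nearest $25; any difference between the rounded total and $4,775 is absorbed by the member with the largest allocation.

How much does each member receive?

Ferraro: $725 | Marchetti: $1,225 | Delacroix: $500 | Becker: $850 | Okafor: $350 | Sato: $1,125

Profit-interest units total 51; metered usage total 13,486.
Blended shares (70% profit-interest units + 30% metered usage): Ferraro 0.1508; Marchetti 0.2541; Delacroix 0.1066; Becker 0.1791; Okafor 0.0719; Sato 0.2376.
Unrounded shares: Ferraro 719.97; Marchetti 1,213.16; Delacroix 509.01; Becker 855.30; Okafor 343.20; Sato 1,134.35.
After rounding ($25): Ferraro $725; Marchetti $1,225; Delacroix $500; Becker $850; Okafor $350; Sato $1,125. Sum = $4,775.
Rounded total matches; no reconciliation needed.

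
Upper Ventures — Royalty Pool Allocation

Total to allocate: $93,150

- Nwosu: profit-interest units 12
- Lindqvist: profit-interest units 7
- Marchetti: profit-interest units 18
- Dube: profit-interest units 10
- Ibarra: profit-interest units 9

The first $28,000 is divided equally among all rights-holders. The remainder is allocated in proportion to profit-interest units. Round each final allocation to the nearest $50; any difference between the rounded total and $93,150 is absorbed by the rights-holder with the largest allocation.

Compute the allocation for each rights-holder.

Nwosu: $19,550; Lindqvist: $13,750; Marchetti: $26,550; Dube: $17,250; Ibarra: $16,050

First tranche $28,000 split equally: $5,600 each.
Remainder $65,150 by profit-interest units (total 56): Nwosu 13,960.71 → $13,950; Lindqvist 8,143.75 → $8,150; Marchetti 20,941.07 → $20,950; Dube 11,633.93 → $11,650; Ibarra 10,470.54 → $10,450.
Totals: Nwosu $5,600 + $13,950 = $19,550; Lindqvist $5,600 + $8,150 = $13,750; Marchetti $5,600 + $20,950 = $26,550; Dube $5,600 + $11,650 = $17,250; Ibarra $5,600 + $10,450 = $16,050.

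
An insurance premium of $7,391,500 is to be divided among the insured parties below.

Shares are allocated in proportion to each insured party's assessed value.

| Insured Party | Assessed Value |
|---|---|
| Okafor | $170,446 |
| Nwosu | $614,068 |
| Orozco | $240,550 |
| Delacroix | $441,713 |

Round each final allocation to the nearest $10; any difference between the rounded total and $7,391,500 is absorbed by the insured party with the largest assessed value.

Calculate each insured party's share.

Okafor: $858,930 · Nwosu: $3,094,450 · Orozco: $1,212,200 · Delacroix: $2,225,920

Sum of assessed value: 1,466,777.
Raw shares: Okafor 170,446/1,466,777 × $7,391,500 = 858,925.12; Nwosu 614,068/1,466,777 × $7,391,500 = 3,094,460.59; Orozco 240,550/1,466,777 × $7,391,500 = 1,212,198.80; Delacroix 441,713/1,466,777 × $7,391,500 = 2,225,915.49.
After rounding ($10): Okafor $858,930; Nwosu $3,094,460; Orozco $1,212,200; Delacroix $2,225,920. Sum = $7,391,510.
Difference $7,391,500 − $7,391,510 = −$10 applied to largest assessed value (Nwosu): Nwosu becomes $3,094,450.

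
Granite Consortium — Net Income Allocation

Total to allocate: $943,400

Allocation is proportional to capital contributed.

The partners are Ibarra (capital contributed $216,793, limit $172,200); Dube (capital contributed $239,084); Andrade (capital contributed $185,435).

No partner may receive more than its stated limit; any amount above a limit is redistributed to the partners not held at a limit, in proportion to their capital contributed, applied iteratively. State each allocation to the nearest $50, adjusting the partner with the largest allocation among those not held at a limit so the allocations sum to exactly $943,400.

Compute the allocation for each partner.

Sum of capital contributed: 641,312.
Unconstrained shares: Ibarra 318,912.66; Dube 351,703.77; Andrade 272,783.57.
Held at cap: Ibarra ($172,200); remaining pool $771,200 reallocated over remaining capital contributed 424,519.
Redistributed shares: Dube 434,330.57 → $434,350; Andrade 336,869.43 → $336,850.

Ibarra: $172,200 | Dube: $434,350 | Andrade: $336,850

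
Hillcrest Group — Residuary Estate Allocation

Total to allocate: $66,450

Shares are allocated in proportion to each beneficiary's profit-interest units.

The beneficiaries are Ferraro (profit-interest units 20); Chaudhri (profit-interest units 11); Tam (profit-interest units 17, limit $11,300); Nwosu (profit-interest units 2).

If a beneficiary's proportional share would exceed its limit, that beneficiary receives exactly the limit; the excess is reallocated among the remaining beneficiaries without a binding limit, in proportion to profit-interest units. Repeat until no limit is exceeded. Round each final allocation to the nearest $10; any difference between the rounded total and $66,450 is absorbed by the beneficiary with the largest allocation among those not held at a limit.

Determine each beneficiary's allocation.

Sum of profit-interest units: 50.
Unconstrained shares: Ferraro 26,580.00; Chaudhri 14,619.00; Tam 22,593.00; Nwosu 2,658.00.
Held at cap: Tam ($11,300); residual $55,150 reallocated over remaining profit-interest units 33.
Shares after redistribution: Ferraro 33,424.24 → $33,420; Chaudhri 18,383.33 → $18,380; Nwosu 3,342.42 → $3,340.
Rounding difference +$10 applied to Ferraro → $33,430.

Ferraro: $33,430 · Chaudhri: $18,380 · Tam: $11,300 · Nwosu: $3,340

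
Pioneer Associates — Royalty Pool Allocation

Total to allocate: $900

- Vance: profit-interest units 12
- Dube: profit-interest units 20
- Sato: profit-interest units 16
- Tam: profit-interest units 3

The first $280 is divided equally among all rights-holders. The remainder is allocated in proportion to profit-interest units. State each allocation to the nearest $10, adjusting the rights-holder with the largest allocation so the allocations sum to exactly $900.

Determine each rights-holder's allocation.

Vance: $220; Dube: $310; Sato: $260; Tam: $110

First tranche $280 split equally: $70 each.
Remainder $620 by profit-interest units (total 51): Vance 145.88 → $150; Dube 243.14 → $240; Sato 194.51 → $190; Tam 36.47 → $40.
Totals: Vance $70 + $150 = $220; Dube $70 + $240 = $310; Sato $70 + $190 = $260; Tam $70 + $40 = $110.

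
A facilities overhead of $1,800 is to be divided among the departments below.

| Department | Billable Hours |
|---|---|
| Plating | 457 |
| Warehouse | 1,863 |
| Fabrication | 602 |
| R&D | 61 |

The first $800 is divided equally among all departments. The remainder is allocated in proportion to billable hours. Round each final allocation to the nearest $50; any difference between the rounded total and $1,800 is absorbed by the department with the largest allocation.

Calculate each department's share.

First tranche $800 split equally: $200 each.
Remainder $1,000 by billable hours (total 2,983): Plating 153.20 → $150; Warehouse 624.54 → $600; Fabrication 201.81 → $200; R&D 20.45 → $0.
Rounding difference +$50 on remainder applied to Warehouse.
Totals: Plating $200 + $150 = $350; Warehouse $200 + $650 = $850; Fabrication $200 + $200 = $400; R&D $200 + $0 = $200.

Plating: $350; Warehouse: $850; Fabrication: $400; R&D: $200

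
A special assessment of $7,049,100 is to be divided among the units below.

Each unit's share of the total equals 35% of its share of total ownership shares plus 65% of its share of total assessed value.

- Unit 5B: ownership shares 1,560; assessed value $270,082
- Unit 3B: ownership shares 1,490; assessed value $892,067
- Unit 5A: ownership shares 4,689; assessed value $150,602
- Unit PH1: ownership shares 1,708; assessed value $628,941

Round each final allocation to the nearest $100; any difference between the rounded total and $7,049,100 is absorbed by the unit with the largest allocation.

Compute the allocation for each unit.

Ownership shares total 9,447; assessed value total 1,941,692.
Composite weights (35% ownership shares + 65% assessed value): Unit 5B 0.1482; Unit 3B 0.3538; Unit 5A 0.2241; Unit PH1 0.2738.
Unrounded shares: Unit 5B 1,044,737.69; Unit 3B 2,494,187.88; Unit 5A 1,579,966.09; Unit PH1 1,930,208.34.
At nearest $100: Unit 5B $1,044,700; Unit 3B $2,494,200; Unit 5A $1,580,000; Unit PH1 $1,930,200. Sum = $7,049,100.
Sum already equals the total — no adjustment.

Unit 5B: $1,044,700; Unit 3B: $2,494,200; Unit 5A: $1,580,000; Unit PH1: $1,930,200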